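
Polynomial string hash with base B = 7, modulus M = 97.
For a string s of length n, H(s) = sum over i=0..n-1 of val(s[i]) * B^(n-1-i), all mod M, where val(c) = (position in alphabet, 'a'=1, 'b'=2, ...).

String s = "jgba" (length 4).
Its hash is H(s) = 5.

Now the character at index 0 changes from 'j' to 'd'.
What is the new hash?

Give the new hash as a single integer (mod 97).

val('j') = 10, val('d') = 4
Position k = 0, exponent = n-1-k = 3
B^3 mod M = 7^3 mod 97 = 52
Delta = (4 - 10) * 52 mod 97 = 76
New hash = (5 + 76) mod 97 = 81

Answer: 81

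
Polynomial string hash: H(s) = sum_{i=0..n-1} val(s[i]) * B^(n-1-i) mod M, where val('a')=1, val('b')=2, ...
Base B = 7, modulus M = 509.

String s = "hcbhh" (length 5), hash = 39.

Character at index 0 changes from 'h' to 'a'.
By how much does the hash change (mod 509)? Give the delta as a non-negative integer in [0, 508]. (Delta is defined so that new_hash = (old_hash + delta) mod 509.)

Answer: 499

Derivation:
Delta formula: (val(new) - val(old)) * B^(n-1-k) mod M
  val('a') - val('h') = 1 - 8 = -7
  B^(n-1-k) = 7^4 mod 509 = 365
  Delta = -7 * 365 mod 509 = 499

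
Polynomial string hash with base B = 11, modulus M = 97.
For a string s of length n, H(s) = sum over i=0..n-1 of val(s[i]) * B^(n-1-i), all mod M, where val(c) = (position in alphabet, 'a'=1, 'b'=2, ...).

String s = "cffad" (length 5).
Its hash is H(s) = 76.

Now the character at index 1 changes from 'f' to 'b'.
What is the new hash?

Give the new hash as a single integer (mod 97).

val('f') = 6, val('b') = 2
Position k = 1, exponent = n-1-k = 3
B^3 mod M = 11^3 mod 97 = 70
Delta = (2 - 6) * 70 mod 97 = 11
New hash = (76 + 11) mod 97 = 87

Answer: 87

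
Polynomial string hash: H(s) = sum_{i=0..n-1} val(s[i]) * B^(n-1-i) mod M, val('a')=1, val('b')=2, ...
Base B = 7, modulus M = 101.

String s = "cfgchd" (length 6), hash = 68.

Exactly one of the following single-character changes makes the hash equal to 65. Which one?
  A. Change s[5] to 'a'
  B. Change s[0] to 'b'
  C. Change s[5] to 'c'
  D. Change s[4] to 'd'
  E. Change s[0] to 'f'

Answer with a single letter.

Answer: A

Derivation:
Option A: s[5]='d'->'a', delta=(1-4)*7^0 mod 101 = 98, hash=68+98 mod 101 = 65 <-- target
Option B: s[0]='c'->'b', delta=(2-3)*7^5 mod 101 = 60, hash=68+60 mod 101 = 27
Option C: s[5]='d'->'c', delta=(3-4)*7^0 mod 101 = 100, hash=68+100 mod 101 = 67
Option D: s[4]='h'->'d', delta=(4-8)*7^1 mod 101 = 73, hash=68+73 mod 101 = 40
Option E: s[0]='c'->'f', delta=(6-3)*7^5 mod 101 = 22, hash=68+22 mod 101 = 90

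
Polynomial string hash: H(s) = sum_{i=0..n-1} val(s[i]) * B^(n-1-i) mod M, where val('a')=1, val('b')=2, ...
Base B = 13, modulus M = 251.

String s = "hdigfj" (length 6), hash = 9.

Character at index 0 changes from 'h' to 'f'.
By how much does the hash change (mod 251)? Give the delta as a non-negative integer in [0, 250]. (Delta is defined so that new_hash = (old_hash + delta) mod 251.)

Delta formula: (val(new) - val(old)) * B^(n-1-k) mod M
  val('f') - val('h') = 6 - 8 = -2
  B^(n-1-k) = 13^5 mod 251 = 64
  Delta = -2 * 64 mod 251 = 123

Answer: 123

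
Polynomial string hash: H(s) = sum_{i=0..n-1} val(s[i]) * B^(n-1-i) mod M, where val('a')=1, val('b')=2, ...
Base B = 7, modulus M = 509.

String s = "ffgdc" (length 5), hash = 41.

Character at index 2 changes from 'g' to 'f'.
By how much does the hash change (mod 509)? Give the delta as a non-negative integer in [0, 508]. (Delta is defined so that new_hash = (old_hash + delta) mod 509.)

Answer: 460

Derivation:
Delta formula: (val(new) - val(old)) * B^(n-1-k) mod M
  val('f') - val('g') = 6 - 7 = -1
  B^(n-1-k) = 7^2 mod 509 = 49
  Delta = -1 * 49 mod 509 = 460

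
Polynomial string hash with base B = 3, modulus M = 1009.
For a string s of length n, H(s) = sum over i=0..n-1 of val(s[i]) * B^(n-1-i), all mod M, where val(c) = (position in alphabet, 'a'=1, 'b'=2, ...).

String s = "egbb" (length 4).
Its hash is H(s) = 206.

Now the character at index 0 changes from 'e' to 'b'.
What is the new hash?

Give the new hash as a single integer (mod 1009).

val('e') = 5, val('b') = 2
Position k = 0, exponent = n-1-k = 3
B^3 mod M = 3^3 mod 1009 = 27
Delta = (2 - 5) * 27 mod 1009 = 928
New hash = (206 + 928) mod 1009 = 125

Answer: 125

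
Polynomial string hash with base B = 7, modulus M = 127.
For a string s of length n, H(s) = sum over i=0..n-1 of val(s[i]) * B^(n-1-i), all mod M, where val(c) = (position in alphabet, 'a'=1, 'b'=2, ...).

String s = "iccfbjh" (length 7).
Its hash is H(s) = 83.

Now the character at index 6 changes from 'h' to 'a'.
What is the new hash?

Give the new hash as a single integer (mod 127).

val('h') = 8, val('a') = 1
Position k = 6, exponent = n-1-k = 0
B^0 mod M = 7^0 mod 127 = 1
Delta = (1 - 8) * 1 mod 127 = 120
New hash = (83 + 120) mod 127 = 76

Answer: 76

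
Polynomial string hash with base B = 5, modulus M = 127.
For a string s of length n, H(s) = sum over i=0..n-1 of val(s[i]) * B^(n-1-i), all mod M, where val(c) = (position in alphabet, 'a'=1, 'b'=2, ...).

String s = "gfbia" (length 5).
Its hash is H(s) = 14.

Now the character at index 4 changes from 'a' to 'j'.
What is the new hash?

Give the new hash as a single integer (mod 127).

Answer: 23

Derivation:
val('a') = 1, val('j') = 10
Position k = 4, exponent = n-1-k = 0
B^0 mod M = 5^0 mod 127 = 1
Delta = (10 - 1) * 1 mod 127 = 9
New hash = (14 + 9) mod 127 = 23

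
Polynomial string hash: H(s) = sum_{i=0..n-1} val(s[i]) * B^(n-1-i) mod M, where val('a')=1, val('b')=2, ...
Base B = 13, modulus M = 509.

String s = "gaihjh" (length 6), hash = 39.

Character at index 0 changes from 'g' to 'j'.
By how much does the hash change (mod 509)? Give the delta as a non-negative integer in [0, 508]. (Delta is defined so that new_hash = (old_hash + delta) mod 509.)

Answer: 187

Derivation:
Delta formula: (val(new) - val(old)) * B^(n-1-k) mod M
  val('j') - val('g') = 10 - 7 = 3
  B^(n-1-k) = 13^5 mod 509 = 232
  Delta = 3 * 232 mod 509 = 187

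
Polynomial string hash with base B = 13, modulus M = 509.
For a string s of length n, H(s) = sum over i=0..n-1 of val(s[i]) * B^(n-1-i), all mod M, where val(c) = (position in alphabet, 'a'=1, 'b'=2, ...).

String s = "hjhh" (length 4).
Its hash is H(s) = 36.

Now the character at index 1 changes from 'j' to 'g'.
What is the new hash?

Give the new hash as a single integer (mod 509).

val('j') = 10, val('g') = 7
Position k = 1, exponent = n-1-k = 2
B^2 mod M = 13^2 mod 509 = 169
Delta = (7 - 10) * 169 mod 509 = 2
New hash = (36 + 2) mod 509 = 38

Answer: 38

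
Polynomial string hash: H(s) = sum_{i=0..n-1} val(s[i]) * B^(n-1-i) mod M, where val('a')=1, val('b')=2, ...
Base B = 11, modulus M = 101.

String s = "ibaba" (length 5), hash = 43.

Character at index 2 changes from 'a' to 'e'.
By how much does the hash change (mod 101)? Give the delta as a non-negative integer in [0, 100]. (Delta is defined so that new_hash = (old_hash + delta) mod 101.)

Delta formula: (val(new) - val(old)) * B^(n-1-k) mod M
  val('e') - val('a') = 5 - 1 = 4
  B^(n-1-k) = 11^2 mod 101 = 20
  Delta = 4 * 20 mod 101 = 80

Answer: 80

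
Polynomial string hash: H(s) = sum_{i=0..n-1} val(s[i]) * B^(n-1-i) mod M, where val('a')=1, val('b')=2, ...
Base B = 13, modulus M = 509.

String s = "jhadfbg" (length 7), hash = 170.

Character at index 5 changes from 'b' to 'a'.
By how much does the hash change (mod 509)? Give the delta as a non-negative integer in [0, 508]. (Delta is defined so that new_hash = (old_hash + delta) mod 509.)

Delta formula: (val(new) - val(old)) * B^(n-1-k) mod M
  val('a') - val('b') = 1 - 2 = -1
  B^(n-1-k) = 13^1 mod 509 = 13
  Delta = -1 * 13 mod 509 = 496

Answer: 496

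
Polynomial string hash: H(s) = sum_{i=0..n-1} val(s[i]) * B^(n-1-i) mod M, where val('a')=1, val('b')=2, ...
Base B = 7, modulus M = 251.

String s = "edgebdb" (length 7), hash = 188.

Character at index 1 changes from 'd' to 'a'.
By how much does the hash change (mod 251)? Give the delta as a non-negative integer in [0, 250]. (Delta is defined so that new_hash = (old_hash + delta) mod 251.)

Delta formula: (val(new) - val(old)) * B^(n-1-k) mod M
  val('a') - val('d') = 1 - 4 = -3
  B^(n-1-k) = 7^5 mod 251 = 241
  Delta = -3 * 241 mod 251 = 30

Answer: 30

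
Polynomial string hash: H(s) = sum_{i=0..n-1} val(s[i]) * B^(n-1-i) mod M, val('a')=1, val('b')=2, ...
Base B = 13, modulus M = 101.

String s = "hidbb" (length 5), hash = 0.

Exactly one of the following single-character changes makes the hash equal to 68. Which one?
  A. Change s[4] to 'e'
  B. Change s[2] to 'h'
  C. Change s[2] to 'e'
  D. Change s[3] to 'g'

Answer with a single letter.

Answer: C

Derivation:
Option A: s[4]='b'->'e', delta=(5-2)*13^0 mod 101 = 3, hash=0+3 mod 101 = 3
Option B: s[2]='d'->'h', delta=(8-4)*13^2 mod 101 = 70, hash=0+70 mod 101 = 70
Option C: s[2]='d'->'e', delta=(5-4)*13^2 mod 101 = 68, hash=0+68 mod 101 = 68 <-- target
Option D: s[3]='b'->'g', delta=(7-2)*13^1 mod 101 = 65, hash=0+65 mod 101 = 65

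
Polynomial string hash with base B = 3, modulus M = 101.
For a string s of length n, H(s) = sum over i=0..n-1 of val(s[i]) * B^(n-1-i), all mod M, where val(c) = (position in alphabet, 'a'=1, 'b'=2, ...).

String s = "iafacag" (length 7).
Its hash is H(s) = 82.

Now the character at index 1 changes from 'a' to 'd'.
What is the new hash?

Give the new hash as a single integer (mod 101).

val('a') = 1, val('d') = 4
Position k = 1, exponent = n-1-k = 5
B^5 mod M = 3^5 mod 101 = 41
Delta = (4 - 1) * 41 mod 101 = 22
New hash = (82 + 22) mod 101 = 3

Answer: 3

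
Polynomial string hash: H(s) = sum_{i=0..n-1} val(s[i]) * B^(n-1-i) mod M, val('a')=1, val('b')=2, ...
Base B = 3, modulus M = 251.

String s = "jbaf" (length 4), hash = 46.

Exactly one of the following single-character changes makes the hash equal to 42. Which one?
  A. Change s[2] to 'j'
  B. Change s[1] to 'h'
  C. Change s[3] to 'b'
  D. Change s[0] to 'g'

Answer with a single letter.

Answer: C

Derivation:
Option A: s[2]='a'->'j', delta=(10-1)*3^1 mod 251 = 27, hash=46+27 mod 251 = 73
Option B: s[1]='b'->'h', delta=(8-2)*3^2 mod 251 = 54, hash=46+54 mod 251 = 100
Option C: s[3]='f'->'b', delta=(2-6)*3^0 mod 251 = 247, hash=46+247 mod 251 = 42 <-- target
Option D: s[0]='j'->'g', delta=(7-10)*3^3 mod 251 = 170, hash=46+170 mod 251 = 216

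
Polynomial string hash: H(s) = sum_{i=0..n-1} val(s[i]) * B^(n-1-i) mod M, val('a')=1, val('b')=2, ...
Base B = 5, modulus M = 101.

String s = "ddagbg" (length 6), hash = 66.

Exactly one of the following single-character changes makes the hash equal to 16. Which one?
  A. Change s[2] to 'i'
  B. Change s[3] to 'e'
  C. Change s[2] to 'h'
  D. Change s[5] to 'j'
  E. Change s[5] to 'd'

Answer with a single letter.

Answer: B

Derivation:
Option A: s[2]='a'->'i', delta=(9-1)*5^3 mod 101 = 91, hash=66+91 mod 101 = 56
Option B: s[3]='g'->'e', delta=(5-7)*5^2 mod 101 = 51, hash=66+51 mod 101 = 16 <-- target
Option C: s[2]='a'->'h', delta=(8-1)*5^3 mod 101 = 67, hash=66+67 mod 101 = 32
Option D: s[5]='g'->'j', delta=(10-7)*5^0 mod 101 = 3, hash=66+3 mod 101 = 69
Option E: s[5]='g'->'d', delta=(4-7)*5^0 mod 101 = 98, hash=66+98 mod 101 = 63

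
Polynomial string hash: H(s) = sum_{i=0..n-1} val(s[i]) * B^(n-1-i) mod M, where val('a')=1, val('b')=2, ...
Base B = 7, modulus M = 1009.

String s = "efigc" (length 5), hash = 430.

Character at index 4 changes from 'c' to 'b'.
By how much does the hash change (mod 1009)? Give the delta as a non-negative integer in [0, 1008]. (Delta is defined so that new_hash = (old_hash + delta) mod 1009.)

Delta formula: (val(new) - val(old)) * B^(n-1-k) mod M
  val('b') - val('c') = 2 - 3 = -1
  B^(n-1-k) = 7^0 mod 1009 = 1
  Delta = -1 * 1 mod 1009 = 1008

Answer: 1008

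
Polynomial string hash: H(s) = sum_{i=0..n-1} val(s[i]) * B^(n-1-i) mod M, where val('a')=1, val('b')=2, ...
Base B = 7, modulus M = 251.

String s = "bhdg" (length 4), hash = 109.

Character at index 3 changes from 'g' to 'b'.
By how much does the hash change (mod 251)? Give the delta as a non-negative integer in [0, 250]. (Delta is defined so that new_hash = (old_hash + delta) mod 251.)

Delta formula: (val(new) - val(old)) * B^(n-1-k) mod M
  val('b') - val('g') = 2 - 7 = -5
  B^(n-1-k) = 7^0 mod 251 = 1
  Delta = -5 * 1 mod 251 = 246

Answer: 246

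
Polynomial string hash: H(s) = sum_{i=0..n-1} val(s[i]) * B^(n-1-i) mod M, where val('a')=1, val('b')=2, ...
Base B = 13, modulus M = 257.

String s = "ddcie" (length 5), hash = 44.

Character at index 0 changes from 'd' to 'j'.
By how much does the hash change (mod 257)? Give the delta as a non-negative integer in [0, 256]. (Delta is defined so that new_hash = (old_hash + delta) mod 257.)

Answer: 204

Derivation:
Delta formula: (val(new) - val(old)) * B^(n-1-k) mod M
  val('j') - val('d') = 10 - 4 = 6
  B^(n-1-k) = 13^4 mod 257 = 34
  Delta = 6 * 34 mod 257 = 204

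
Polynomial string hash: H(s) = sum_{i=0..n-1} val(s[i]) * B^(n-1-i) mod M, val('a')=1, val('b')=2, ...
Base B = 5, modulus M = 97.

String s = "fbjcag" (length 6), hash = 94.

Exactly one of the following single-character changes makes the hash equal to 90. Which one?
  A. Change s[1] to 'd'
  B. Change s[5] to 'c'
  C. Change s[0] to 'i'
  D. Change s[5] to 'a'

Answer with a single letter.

Answer: B

Derivation:
Option A: s[1]='b'->'d', delta=(4-2)*5^4 mod 97 = 86, hash=94+86 mod 97 = 83
Option B: s[5]='g'->'c', delta=(3-7)*5^0 mod 97 = 93, hash=94+93 mod 97 = 90 <-- target
Option C: s[0]='f'->'i', delta=(9-6)*5^5 mod 97 = 63, hash=94+63 mod 97 = 60
Option D: s[5]='g'->'a', delta=(1-7)*5^0 mod 97 = 91, hash=94+91 mod 97 = 88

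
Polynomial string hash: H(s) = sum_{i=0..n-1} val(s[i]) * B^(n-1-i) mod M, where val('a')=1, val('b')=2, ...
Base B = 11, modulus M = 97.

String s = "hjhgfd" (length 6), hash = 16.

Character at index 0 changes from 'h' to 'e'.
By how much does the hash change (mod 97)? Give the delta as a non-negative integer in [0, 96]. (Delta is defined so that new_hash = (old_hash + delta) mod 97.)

Answer: 4

Derivation:
Delta formula: (val(new) - val(old)) * B^(n-1-k) mod M
  val('e') - val('h') = 5 - 8 = -3
  B^(n-1-k) = 11^5 mod 97 = 31
  Delta = -3 * 31 mod 97 = 4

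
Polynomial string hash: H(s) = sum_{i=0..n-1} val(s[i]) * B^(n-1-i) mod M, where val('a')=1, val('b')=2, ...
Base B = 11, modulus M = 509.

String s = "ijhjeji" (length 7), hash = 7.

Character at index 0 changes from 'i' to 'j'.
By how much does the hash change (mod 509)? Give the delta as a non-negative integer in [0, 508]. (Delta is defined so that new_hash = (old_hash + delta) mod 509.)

Delta formula: (val(new) - val(old)) * B^(n-1-k) mod M
  val('j') - val('i') = 10 - 9 = 1
  B^(n-1-k) = 11^6 mod 509 = 241
  Delta = 1 * 241 mod 509 = 241

Answer: 241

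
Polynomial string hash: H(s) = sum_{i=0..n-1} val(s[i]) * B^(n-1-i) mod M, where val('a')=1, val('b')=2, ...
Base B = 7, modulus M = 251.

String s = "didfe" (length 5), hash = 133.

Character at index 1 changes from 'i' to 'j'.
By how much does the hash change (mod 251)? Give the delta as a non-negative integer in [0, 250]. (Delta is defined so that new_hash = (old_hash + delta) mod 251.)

Delta formula: (val(new) - val(old)) * B^(n-1-k) mod M
  val('j') - val('i') = 10 - 9 = 1
  B^(n-1-k) = 7^3 mod 251 = 92
  Delta = 1 * 92 mod 251 = 92

Answer: 92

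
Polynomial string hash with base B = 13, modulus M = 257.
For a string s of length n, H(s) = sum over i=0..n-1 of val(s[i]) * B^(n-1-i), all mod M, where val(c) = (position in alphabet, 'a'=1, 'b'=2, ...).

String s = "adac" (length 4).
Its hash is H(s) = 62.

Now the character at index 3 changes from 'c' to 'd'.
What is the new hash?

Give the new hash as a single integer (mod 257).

val('c') = 3, val('d') = 4
Position k = 3, exponent = n-1-k = 0
B^0 mod M = 13^0 mod 257 = 1
Delta = (4 - 3) * 1 mod 257 = 1
New hash = (62 + 1) mod 257 = 63

Answer: 63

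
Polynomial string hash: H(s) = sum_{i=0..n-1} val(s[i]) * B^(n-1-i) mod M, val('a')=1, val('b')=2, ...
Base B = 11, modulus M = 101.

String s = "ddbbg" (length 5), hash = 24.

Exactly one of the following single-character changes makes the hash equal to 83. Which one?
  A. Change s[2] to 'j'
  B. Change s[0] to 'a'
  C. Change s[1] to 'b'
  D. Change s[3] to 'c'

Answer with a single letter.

Answer: A

Derivation:
Option A: s[2]='b'->'j', delta=(10-2)*11^2 mod 101 = 59, hash=24+59 mod 101 = 83 <-- target
Option B: s[0]='d'->'a', delta=(1-4)*11^4 mod 101 = 12, hash=24+12 mod 101 = 36
Option C: s[1]='d'->'b', delta=(2-4)*11^3 mod 101 = 65, hash=24+65 mod 101 = 89
Option D: s[3]='b'->'c', delta=(3-2)*11^1 mod 101 = 11, hash=24+11 mod 101 = 35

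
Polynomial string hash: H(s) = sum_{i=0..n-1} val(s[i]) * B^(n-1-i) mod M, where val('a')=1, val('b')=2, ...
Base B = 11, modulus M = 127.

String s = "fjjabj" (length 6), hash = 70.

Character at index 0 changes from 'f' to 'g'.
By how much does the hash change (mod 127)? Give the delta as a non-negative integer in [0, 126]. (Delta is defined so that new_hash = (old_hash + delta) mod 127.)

Answer: 15

Derivation:
Delta formula: (val(new) - val(old)) * B^(n-1-k) mod M
  val('g') - val('f') = 7 - 6 = 1
  B^(n-1-k) = 11^5 mod 127 = 15
  Delta = 1 * 15 mod 127 = 15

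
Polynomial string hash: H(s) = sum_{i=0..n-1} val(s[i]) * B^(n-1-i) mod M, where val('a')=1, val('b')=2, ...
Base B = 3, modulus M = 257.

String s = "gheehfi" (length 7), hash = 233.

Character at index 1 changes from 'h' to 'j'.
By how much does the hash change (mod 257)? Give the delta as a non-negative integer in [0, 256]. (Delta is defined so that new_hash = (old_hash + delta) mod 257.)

Delta formula: (val(new) - val(old)) * B^(n-1-k) mod M
  val('j') - val('h') = 10 - 8 = 2
  B^(n-1-k) = 3^5 mod 257 = 243
  Delta = 2 * 243 mod 257 = 229

Answer: 229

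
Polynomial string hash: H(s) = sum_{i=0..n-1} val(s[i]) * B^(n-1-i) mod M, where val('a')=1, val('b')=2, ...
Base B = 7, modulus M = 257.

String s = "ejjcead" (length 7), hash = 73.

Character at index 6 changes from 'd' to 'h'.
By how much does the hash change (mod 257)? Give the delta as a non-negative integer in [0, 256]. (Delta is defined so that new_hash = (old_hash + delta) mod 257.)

Delta formula: (val(new) - val(old)) * B^(n-1-k) mod M
  val('h') - val('d') = 8 - 4 = 4
  B^(n-1-k) = 7^0 mod 257 = 1
  Delta = 4 * 1 mod 257 = 4

Answer: 4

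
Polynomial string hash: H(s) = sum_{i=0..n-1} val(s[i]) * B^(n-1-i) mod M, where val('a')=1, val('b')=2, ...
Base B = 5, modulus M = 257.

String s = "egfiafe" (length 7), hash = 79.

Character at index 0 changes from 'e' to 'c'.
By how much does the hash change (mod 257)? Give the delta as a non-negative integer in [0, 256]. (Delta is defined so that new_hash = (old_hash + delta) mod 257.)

Answer: 104

Derivation:
Delta formula: (val(new) - val(old)) * B^(n-1-k) mod M
  val('c') - val('e') = 3 - 5 = -2
  B^(n-1-k) = 5^6 mod 257 = 205
  Delta = -2 * 205 mod 257 = 104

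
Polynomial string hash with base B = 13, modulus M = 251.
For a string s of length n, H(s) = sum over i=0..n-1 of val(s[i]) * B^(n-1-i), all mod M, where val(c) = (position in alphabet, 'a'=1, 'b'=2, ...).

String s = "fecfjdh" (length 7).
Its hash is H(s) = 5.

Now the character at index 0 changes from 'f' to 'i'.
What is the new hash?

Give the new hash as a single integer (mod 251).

val('f') = 6, val('i') = 9
Position k = 0, exponent = n-1-k = 6
B^6 mod M = 13^6 mod 251 = 79
Delta = (9 - 6) * 79 mod 251 = 237
New hash = (5 + 237) mod 251 = 242

Answer: 242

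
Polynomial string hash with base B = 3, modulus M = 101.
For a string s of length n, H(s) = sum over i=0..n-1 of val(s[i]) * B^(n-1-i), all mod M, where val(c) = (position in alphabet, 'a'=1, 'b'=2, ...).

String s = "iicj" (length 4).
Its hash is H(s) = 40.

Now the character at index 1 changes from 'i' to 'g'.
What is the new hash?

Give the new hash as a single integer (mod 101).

Answer: 22

Derivation:
val('i') = 9, val('g') = 7
Position k = 1, exponent = n-1-k = 2
B^2 mod M = 3^2 mod 101 = 9
Delta = (7 - 9) * 9 mod 101 = 83
New hash = (40 + 83) mod 101 = 22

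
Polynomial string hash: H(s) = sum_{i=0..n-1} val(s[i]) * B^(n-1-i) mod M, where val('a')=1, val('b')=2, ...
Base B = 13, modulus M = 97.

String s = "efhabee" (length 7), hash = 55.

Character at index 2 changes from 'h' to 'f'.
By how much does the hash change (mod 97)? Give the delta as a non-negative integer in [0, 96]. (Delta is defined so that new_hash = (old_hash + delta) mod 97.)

Answer: 11

Derivation:
Delta formula: (val(new) - val(old)) * B^(n-1-k) mod M
  val('f') - val('h') = 6 - 8 = -2
  B^(n-1-k) = 13^4 mod 97 = 43
  Delta = -2 * 43 mod 97 = 11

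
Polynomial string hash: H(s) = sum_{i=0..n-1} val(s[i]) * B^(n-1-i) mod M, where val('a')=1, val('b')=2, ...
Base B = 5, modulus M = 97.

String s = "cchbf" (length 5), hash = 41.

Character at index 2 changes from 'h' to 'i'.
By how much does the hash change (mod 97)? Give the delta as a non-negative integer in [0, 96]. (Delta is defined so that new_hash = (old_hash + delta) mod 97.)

Delta formula: (val(new) - val(old)) * B^(n-1-k) mod M
  val('i') - val('h') = 9 - 8 = 1
  B^(n-1-k) = 5^2 mod 97 = 25
  Delta = 1 * 25 mod 97 = 25

Answer: 25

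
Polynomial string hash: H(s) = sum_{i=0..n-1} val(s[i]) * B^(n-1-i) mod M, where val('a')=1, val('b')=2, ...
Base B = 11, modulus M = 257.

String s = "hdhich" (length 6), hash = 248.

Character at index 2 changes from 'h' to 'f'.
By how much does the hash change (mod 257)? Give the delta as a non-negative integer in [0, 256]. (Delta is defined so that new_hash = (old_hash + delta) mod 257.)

Delta formula: (val(new) - val(old)) * B^(n-1-k) mod M
  val('f') - val('h') = 6 - 8 = -2
  B^(n-1-k) = 11^3 mod 257 = 46
  Delta = -2 * 46 mod 257 = 165

Answer: 165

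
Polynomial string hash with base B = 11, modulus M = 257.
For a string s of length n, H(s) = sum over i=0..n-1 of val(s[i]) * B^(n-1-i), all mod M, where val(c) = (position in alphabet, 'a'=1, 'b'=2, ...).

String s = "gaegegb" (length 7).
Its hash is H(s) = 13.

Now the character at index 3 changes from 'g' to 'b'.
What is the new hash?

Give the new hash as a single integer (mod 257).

Answer: 40

Derivation:
val('g') = 7, val('b') = 2
Position k = 3, exponent = n-1-k = 3
B^3 mod M = 11^3 mod 257 = 46
Delta = (2 - 7) * 46 mod 257 = 27
New hash = (13 + 27) mod 257 = 40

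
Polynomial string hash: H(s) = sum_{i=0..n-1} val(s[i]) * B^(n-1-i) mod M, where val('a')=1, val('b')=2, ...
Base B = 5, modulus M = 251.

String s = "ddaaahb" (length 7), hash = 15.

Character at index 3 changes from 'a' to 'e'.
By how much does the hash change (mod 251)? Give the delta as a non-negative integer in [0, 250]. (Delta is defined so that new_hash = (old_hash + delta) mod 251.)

Delta formula: (val(new) - val(old)) * B^(n-1-k) mod M
  val('e') - val('a') = 5 - 1 = 4
  B^(n-1-k) = 5^3 mod 251 = 125
  Delta = 4 * 125 mod 251 = 249

Answer: 249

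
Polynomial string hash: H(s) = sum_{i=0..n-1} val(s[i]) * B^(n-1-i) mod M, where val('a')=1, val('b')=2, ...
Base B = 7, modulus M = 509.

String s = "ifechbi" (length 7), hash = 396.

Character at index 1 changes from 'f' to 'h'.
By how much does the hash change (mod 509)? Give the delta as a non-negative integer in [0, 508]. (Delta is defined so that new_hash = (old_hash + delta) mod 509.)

Delta formula: (val(new) - val(old)) * B^(n-1-k) mod M
  val('h') - val('f') = 8 - 6 = 2
  B^(n-1-k) = 7^5 mod 509 = 10
  Delta = 2 * 10 mod 509 = 20

Answer: 20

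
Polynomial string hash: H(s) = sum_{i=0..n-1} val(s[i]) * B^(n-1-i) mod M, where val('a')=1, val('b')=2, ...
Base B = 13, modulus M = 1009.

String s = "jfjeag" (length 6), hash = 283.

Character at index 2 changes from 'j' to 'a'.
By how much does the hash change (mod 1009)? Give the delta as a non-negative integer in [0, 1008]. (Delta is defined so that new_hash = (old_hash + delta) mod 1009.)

Answer: 407

Derivation:
Delta formula: (val(new) - val(old)) * B^(n-1-k) mod M
  val('a') - val('j') = 1 - 10 = -9
  B^(n-1-k) = 13^3 mod 1009 = 179
  Delta = -9 * 179 mod 1009 = 407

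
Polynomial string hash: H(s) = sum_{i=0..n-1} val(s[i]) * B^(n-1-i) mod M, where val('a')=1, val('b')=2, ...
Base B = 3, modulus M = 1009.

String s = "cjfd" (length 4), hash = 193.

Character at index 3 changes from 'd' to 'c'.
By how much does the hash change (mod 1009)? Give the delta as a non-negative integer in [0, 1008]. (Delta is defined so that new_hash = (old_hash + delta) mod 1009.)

Delta formula: (val(new) - val(old)) * B^(n-1-k) mod M
  val('c') - val('d') = 3 - 4 = -1
  B^(n-1-k) = 3^0 mod 1009 = 1
  Delta = -1 * 1 mod 1009 = 1008

Answer: 1008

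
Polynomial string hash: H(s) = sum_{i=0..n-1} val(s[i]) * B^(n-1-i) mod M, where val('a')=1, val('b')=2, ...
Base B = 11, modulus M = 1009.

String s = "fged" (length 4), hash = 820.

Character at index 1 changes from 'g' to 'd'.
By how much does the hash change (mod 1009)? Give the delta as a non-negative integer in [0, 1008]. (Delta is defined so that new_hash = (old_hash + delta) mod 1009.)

Delta formula: (val(new) - val(old)) * B^(n-1-k) mod M
  val('d') - val('g') = 4 - 7 = -3
  B^(n-1-k) = 11^2 mod 1009 = 121
  Delta = -3 * 121 mod 1009 = 646

Answer: 646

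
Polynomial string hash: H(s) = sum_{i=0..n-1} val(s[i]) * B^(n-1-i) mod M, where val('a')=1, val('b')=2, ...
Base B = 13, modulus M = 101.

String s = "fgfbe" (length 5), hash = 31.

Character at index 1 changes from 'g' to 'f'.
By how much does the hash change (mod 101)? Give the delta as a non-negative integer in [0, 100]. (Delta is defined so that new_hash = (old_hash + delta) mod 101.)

Delta formula: (val(new) - val(old)) * B^(n-1-k) mod M
  val('f') - val('g') = 6 - 7 = -1
  B^(n-1-k) = 13^3 mod 101 = 76
  Delta = -1 * 76 mod 101 = 25

Answer: 25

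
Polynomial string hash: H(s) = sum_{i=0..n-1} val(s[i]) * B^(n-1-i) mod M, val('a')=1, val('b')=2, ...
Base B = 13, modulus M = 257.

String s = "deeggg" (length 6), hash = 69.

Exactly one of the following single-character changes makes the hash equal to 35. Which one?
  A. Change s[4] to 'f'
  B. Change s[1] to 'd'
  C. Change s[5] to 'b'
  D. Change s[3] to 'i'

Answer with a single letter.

Answer: B

Derivation:
Option A: s[4]='g'->'f', delta=(6-7)*13^1 mod 257 = 244, hash=69+244 mod 257 = 56
Option B: s[1]='e'->'d', delta=(4-5)*13^4 mod 257 = 223, hash=69+223 mod 257 = 35 <-- target
Option C: s[5]='g'->'b', delta=(2-7)*13^0 mod 257 = 252, hash=69+252 mod 257 = 64
Option D: s[3]='g'->'i', delta=(9-7)*13^2 mod 257 = 81, hash=69+81 mod 257 = 150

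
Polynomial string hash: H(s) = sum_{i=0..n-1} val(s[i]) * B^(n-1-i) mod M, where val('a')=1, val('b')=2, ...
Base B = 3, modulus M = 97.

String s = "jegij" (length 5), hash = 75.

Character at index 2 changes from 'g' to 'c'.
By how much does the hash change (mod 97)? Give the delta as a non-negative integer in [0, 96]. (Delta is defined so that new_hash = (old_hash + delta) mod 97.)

Answer: 61

Derivation:
Delta formula: (val(new) - val(old)) * B^(n-1-k) mod M
  val('c') - val('g') = 3 - 7 = -4
  B^(n-1-k) = 3^2 mod 97 = 9
  Delta = -4 * 9 mod 97 = 61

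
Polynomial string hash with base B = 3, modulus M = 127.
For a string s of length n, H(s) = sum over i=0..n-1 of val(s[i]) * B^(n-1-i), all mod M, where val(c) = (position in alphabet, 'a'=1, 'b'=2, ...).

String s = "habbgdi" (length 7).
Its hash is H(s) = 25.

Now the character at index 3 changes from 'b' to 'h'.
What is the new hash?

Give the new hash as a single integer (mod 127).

val('b') = 2, val('h') = 8
Position k = 3, exponent = n-1-k = 3
B^3 mod M = 3^3 mod 127 = 27
Delta = (8 - 2) * 27 mod 127 = 35
New hash = (25 + 35) mod 127 = 60

Answer: 60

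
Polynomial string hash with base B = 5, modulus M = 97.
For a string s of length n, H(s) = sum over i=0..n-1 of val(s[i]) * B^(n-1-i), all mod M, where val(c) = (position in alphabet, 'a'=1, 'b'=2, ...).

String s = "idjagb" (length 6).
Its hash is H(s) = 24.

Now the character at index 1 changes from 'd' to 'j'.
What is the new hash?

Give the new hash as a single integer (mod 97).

Answer: 88

Derivation:
val('d') = 4, val('j') = 10
Position k = 1, exponent = n-1-k = 4
B^4 mod M = 5^4 mod 97 = 43
Delta = (10 - 4) * 43 mod 97 = 64
New hash = (24 + 64) mod 97 = 88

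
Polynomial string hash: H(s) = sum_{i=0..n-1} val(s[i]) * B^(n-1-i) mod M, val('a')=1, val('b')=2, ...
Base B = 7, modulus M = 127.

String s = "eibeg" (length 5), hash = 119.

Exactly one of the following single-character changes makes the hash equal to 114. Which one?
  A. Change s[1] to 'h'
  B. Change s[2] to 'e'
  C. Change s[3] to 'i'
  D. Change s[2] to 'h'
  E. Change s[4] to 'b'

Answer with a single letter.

Option A: s[1]='i'->'h', delta=(8-9)*7^3 mod 127 = 38, hash=119+38 mod 127 = 30
Option B: s[2]='b'->'e', delta=(5-2)*7^2 mod 127 = 20, hash=119+20 mod 127 = 12
Option C: s[3]='e'->'i', delta=(9-5)*7^1 mod 127 = 28, hash=119+28 mod 127 = 20
Option D: s[2]='b'->'h', delta=(8-2)*7^2 mod 127 = 40, hash=119+40 mod 127 = 32
Option E: s[4]='g'->'b', delta=(2-7)*7^0 mod 127 = 122, hash=119+122 mod 127 = 114 <-- target

Answer: E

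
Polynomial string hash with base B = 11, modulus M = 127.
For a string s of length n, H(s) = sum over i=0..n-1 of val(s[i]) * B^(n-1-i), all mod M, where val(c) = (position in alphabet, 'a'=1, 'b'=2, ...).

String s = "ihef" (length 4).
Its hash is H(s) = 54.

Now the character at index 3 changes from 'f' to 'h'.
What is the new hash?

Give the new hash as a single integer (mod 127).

val('f') = 6, val('h') = 8
Position k = 3, exponent = n-1-k = 0
B^0 mod M = 11^0 mod 127 = 1
Delta = (8 - 6) * 1 mod 127 = 2
New hash = (54 + 2) mod 127 = 56

Answer: 56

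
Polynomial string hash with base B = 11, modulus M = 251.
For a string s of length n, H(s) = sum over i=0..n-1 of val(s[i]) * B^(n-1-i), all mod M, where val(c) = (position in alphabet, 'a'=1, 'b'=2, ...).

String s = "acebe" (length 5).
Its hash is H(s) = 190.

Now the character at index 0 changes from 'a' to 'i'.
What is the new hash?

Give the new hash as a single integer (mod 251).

Answer: 101

Derivation:
val('a') = 1, val('i') = 9
Position k = 0, exponent = n-1-k = 4
B^4 mod M = 11^4 mod 251 = 83
Delta = (9 - 1) * 83 mod 251 = 162
New hash = (190 + 162) mod 251 = 101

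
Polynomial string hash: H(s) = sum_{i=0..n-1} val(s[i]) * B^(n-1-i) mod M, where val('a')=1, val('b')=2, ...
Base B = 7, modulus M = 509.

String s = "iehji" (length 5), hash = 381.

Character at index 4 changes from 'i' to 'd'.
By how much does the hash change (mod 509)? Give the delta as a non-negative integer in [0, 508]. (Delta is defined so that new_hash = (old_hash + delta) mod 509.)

Delta formula: (val(new) - val(old)) * B^(n-1-k) mod M
  val('d') - val('i') = 4 - 9 = -5
  B^(n-1-k) = 7^0 mod 509 = 1
  Delta = -5 * 1 mod 509 = 504

Answer: 504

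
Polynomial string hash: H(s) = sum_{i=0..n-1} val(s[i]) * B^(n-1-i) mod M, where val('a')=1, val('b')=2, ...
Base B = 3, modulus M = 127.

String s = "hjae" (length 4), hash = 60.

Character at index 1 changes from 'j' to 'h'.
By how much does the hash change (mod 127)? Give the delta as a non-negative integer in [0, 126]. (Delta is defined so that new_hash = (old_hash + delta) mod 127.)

Delta formula: (val(new) - val(old)) * B^(n-1-k) mod M
  val('h') - val('j') = 8 - 10 = -2
  B^(n-1-k) = 3^2 mod 127 = 9
  Delta = -2 * 9 mod 127 = 109

Answer: 109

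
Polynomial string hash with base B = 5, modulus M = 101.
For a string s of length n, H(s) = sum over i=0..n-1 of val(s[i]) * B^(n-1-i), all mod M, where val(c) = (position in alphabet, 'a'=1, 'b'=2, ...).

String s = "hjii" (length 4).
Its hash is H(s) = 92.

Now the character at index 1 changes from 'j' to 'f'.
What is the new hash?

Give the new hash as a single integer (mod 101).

val('j') = 10, val('f') = 6
Position k = 1, exponent = n-1-k = 2
B^2 mod M = 5^2 mod 101 = 25
Delta = (6 - 10) * 25 mod 101 = 1
New hash = (92 + 1) mod 101 = 93

Answer: 93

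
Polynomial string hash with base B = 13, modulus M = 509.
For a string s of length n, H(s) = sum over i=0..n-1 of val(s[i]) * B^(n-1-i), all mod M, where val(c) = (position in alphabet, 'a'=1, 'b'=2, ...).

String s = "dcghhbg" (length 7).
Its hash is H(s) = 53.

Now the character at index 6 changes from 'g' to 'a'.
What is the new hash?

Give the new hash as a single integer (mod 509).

Answer: 47

Derivation:
val('g') = 7, val('a') = 1
Position k = 6, exponent = n-1-k = 0
B^0 mod M = 13^0 mod 509 = 1
Delta = (1 - 7) * 1 mod 509 = 503
New hash = (53 + 503) mod 509 = 47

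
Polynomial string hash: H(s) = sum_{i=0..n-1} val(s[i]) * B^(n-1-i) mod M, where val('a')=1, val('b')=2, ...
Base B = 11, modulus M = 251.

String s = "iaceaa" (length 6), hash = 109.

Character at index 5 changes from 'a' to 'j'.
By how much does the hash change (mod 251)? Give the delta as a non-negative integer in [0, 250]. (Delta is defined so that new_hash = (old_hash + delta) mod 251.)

Delta formula: (val(new) - val(old)) * B^(n-1-k) mod M
  val('j') - val('a') = 10 - 1 = 9
  B^(n-1-k) = 11^0 mod 251 = 1
  Delta = 9 * 1 mod 251 = 9

Answer: 9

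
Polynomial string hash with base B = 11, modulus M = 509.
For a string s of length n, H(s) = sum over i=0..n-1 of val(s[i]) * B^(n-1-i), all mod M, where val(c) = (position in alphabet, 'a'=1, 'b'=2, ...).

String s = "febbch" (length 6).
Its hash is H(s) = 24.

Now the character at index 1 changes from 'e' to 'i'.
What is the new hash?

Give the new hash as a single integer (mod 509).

Answer: 53

Derivation:
val('e') = 5, val('i') = 9
Position k = 1, exponent = n-1-k = 4
B^4 mod M = 11^4 mod 509 = 389
Delta = (9 - 5) * 389 mod 509 = 29
New hash = (24 + 29) mod 509 = 53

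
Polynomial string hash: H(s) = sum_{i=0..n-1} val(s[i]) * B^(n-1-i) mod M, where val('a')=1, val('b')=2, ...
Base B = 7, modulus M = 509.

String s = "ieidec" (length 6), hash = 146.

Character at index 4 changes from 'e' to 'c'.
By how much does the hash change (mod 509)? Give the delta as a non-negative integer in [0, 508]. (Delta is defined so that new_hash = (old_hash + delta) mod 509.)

Answer: 495

Derivation:
Delta formula: (val(new) - val(old)) * B^(n-1-k) mod M
  val('c') - val('e') = 3 - 5 = -2
  B^(n-1-k) = 7^1 mod 509 = 7
  Delta = -2 * 7 mod 509 = 495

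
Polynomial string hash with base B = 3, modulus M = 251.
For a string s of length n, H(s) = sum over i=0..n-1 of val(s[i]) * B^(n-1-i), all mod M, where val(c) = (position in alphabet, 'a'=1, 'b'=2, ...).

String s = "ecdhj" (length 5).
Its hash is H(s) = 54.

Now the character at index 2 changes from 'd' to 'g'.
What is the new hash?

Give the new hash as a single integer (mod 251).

Answer: 81

Derivation:
val('d') = 4, val('g') = 7
Position k = 2, exponent = n-1-k = 2
B^2 mod M = 3^2 mod 251 = 9
Delta = (7 - 4) * 9 mod 251 = 27
New hash = (54 + 27) mod 251 = 81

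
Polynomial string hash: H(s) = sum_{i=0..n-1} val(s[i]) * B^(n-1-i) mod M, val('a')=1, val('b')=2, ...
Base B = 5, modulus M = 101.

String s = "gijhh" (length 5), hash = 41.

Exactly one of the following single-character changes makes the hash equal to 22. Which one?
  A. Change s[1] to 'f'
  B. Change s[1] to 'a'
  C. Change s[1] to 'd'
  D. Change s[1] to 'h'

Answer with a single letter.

Option A: s[1]='i'->'f', delta=(6-9)*5^3 mod 101 = 29, hash=41+29 mod 101 = 70
Option B: s[1]='i'->'a', delta=(1-9)*5^3 mod 101 = 10, hash=41+10 mod 101 = 51
Option C: s[1]='i'->'d', delta=(4-9)*5^3 mod 101 = 82, hash=41+82 mod 101 = 22 <-- target
Option D: s[1]='i'->'h', delta=(8-9)*5^3 mod 101 = 77, hash=41+77 mod 101 = 17

Answer: C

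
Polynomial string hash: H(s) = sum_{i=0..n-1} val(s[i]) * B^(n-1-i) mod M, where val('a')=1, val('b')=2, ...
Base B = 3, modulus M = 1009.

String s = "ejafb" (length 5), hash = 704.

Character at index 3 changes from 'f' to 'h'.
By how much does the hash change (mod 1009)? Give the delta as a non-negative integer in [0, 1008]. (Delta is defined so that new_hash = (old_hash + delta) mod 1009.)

Delta formula: (val(new) - val(old)) * B^(n-1-k) mod M
  val('h') - val('f') = 8 - 6 = 2
  B^(n-1-k) = 3^1 mod 1009 = 3
  Delta = 2 * 3 mod 1009 = 6

Answer: 6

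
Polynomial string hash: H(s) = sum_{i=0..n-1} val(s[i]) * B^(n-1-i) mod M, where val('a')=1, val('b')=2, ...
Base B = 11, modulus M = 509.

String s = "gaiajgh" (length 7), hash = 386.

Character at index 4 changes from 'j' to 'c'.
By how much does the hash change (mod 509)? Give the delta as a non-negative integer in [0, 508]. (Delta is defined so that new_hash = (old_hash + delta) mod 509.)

Delta formula: (val(new) - val(old)) * B^(n-1-k) mod M
  val('c') - val('j') = 3 - 10 = -7
  B^(n-1-k) = 11^2 mod 509 = 121
  Delta = -7 * 121 mod 509 = 171

Answer: 171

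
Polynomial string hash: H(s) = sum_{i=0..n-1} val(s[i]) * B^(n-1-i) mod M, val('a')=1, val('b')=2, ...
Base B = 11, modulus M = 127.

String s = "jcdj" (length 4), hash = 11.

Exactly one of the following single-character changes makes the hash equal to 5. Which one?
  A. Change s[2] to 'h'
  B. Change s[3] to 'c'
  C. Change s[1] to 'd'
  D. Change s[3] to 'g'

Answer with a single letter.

Answer: C

Derivation:
Option A: s[2]='d'->'h', delta=(8-4)*11^1 mod 127 = 44, hash=11+44 mod 127 = 55
Option B: s[3]='j'->'c', delta=(3-10)*11^0 mod 127 = 120, hash=11+120 mod 127 = 4
Option C: s[1]='c'->'d', delta=(4-3)*11^2 mod 127 = 121, hash=11+121 mod 127 = 5 <-- target
Option D: s[3]='j'->'g', delta=(7-10)*11^0 mod 127 = 124, hash=11+124 mod 127 = 8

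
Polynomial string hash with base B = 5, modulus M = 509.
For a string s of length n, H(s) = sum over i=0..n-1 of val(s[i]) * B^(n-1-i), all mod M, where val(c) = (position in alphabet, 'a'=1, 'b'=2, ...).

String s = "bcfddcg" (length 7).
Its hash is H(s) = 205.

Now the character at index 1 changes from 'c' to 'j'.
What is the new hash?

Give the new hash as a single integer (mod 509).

val('c') = 3, val('j') = 10
Position k = 1, exponent = n-1-k = 5
B^5 mod M = 5^5 mod 509 = 71
Delta = (10 - 3) * 71 mod 509 = 497
New hash = (205 + 497) mod 509 = 193

Answer: 193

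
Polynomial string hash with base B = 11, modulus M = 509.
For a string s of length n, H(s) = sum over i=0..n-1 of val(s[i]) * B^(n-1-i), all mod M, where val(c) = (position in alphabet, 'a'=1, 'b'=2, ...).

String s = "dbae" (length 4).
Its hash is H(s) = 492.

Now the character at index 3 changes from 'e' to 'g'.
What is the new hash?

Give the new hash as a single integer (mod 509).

Answer: 494

Derivation:
val('e') = 5, val('g') = 7
Position k = 3, exponent = n-1-k = 0
B^0 mod M = 11^0 mod 509 = 1
Delta = (7 - 5) * 1 mod 509 = 2
New hash = (492 + 2) mod 509 = 494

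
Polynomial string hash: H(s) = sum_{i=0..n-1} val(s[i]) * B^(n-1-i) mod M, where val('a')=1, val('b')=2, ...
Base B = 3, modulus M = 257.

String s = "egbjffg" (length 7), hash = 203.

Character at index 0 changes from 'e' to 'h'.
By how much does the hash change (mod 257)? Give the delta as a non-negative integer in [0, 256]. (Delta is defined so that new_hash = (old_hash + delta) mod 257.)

Answer: 131

Derivation:
Delta formula: (val(new) - val(old)) * B^(n-1-k) mod M
  val('h') - val('e') = 8 - 5 = 3
  B^(n-1-k) = 3^6 mod 257 = 215
  Delta = 3 * 215 mod 257 = 131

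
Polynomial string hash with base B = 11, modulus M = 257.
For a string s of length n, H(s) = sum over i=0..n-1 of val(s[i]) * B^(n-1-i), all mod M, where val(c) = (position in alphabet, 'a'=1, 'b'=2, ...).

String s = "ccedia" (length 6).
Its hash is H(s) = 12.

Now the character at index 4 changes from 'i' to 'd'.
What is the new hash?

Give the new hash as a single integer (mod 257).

val('i') = 9, val('d') = 4
Position k = 4, exponent = n-1-k = 1
B^1 mod M = 11^1 mod 257 = 11
Delta = (4 - 9) * 11 mod 257 = 202
New hash = (12 + 202) mod 257 = 214

Answer: 214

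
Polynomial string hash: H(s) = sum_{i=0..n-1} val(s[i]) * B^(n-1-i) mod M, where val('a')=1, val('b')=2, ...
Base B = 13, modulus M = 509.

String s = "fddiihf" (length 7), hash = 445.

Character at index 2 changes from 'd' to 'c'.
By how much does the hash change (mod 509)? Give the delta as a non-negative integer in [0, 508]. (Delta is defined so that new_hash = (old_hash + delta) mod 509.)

Answer: 452

Derivation:
Delta formula: (val(new) - val(old)) * B^(n-1-k) mod M
  val('c') - val('d') = 3 - 4 = -1
  B^(n-1-k) = 13^4 mod 509 = 57
  Delta = -1 * 57 mod 509 = 452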